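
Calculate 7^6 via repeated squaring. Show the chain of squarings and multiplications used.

Computing 7^6 by squaring (build up from 7^1; each line after the first costs one multiplication):

7^1 = 7
7^2 = (7^1)^2 = 7^2 = 49
7^3 = 7 * 7^2 = 7 * 49 = 343
7^6 = (7^3)^2 = 343^2 = 117649

Result: 117649
Multiplications needed: 3 (3 lines after 7^1)

7^6 = 117649. Using exponentiation by squaring, this requires 3 multiplications. The key idea: if the exponent is even, square the half-power; if odd, multiply by the base once.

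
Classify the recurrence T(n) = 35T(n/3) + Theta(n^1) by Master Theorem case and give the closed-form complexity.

Master Theorem for T(n) = 35T(n/3) + O(n^1):

a = 35, b = 3, c = 1
log_b(a) = log_3(35) = 3.2362

Case 1: c = 1 < log_3(35) = 3.2362
T(n) = O(n^(log_3 35))

For T(n) = 35T(n/3) + O(n^1): log_3(35) = 3.2362. This is Case 1 of the Master Theorem (c < log_b(a), work dominated by leaves), giving O(n^(log_3 35)).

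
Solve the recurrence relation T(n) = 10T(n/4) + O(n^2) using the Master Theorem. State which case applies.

Master Theorem for T(n) = 10T(n/4) + O(n^2):

a = 10, b = 4, c = 2
log_b(a) = log_4(10) = 1.6610

Case 3: c = 2 > log_4(10) = 1.6610
T(n) = O(n^2) = O(n^2)

For T(n) = 10T(n/4) + O(n^2): log_4(10) = 1.6610. This is Case 3 of the Master Theorem (c > log_b(a), work dominated by root), giving O(n^2).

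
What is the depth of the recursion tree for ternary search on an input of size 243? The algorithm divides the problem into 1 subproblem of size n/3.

For divide and conquer with division factor 3:

Problem sizes at each level:
Level 0: 243
Level 1: 81
Level 2: 27
Level 3: 9
Level 4: 3
Level 5: 1

The root is level 0 and the size-1 base case is level 5 (the tree spans levels 0 through 5, i.e. 6 levels counting the root), so the depth is the number of divisions: log_3(243) = 5

The recursion tree depth is log_3(243) = 5. At each level, the problem size is divided by 3, so it takes 5 divisions to reduce to a base case of size 1. The algorithm makes 1 recursive call at each level.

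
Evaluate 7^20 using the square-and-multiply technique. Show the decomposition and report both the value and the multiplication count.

Computing 7^20 by squaring (build up from 7^1; each line after the first costs one multiplication):

7^1 = 7
7^2 = (7^1)^2 = 7^2 = 49
7^4 = (7^2)^2 = 49^2 = 2401
7^5 = 7 * 7^4 = 7 * 2401 = 16807
7^10 = (7^5)^2 = 16807^2 = 282475249
7^20 = (7^10)^2 = 282475249^2 = 79792266297612001

Result: 79792266297612001
Multiplications needed: 5 (5 lines after 7^1)

7^20 = 79792266297612001. Using exponentiation by squaring, this requires 5 multiplications. The key idea: if the exponent is even, square the half-power; if odd, multiply by the base once.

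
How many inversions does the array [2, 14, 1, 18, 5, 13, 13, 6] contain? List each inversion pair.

Finding inversions in [2, 14, 1, 18, 5, 13, 13, 6]:

(0, 2): arr[0]=2 > arr[2]=1
(1, 2): arr[1]=14 > arr[2]=1
(1, 4): arr[1]=14 > arr[4]=5
(1, 5): arr[1]=14 > arr[5]=13
(1, 6): arr[1]=14 > arr[6]=13
(1, 7): arr[1]=14 > arr[7]=6
(3, 4): arr[3]=18 > arr[4]=5
(3, 5): arr[3]=18 > arr[5]=13
(3, 6): arr[3]=18 > arr[6]=13
(3, 7): arr[3]=18 > arr[7]=6
(5, 7): arr[5]=13 > arr[7]=6
(6, 7): arr[6]=13 > arr[7]=6

Total inversions: 12

The array has 12 inversion(s): (0,2), (1,2), (1,4), (1,5), (1,6), (1,7), (3,4), (3,5), (3,6), (3,7), (5,7), (6,7). Each pair (i,j) satisfies i < j and arr[i] > arr[j].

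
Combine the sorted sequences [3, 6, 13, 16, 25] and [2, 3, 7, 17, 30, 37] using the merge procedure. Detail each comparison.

Merging process:

Compare 3 vs 2: take 2 from right. Merged: [2]
Compare 3 vs 3: take 3 from left. Merged: [2, 3]
Compare 6 vs 3: take 3 from right. Merged: [2, 3, 3]
Compare 6 vs 7: take 6 from left. Merged: [2, 3, 3, 6]
Compare 13 vs 7: take 7 from right. Merged: [2, 3, 3, 6, 7]
Compare 13 vs 17: take 13 from left. Merged: [2, 3, 3, 6, 7, 13]
Compare 16 vs 17: take 16 from left. Merged: [2, 3, 3, 6, 7, 13, 16]
Compare 25 vs 17: take 17 from right. Merged: [2, 3, 3, 6, 7, 13, 16, 17]
Compare 25 vs 30: take 25 from left. Merged: [2, 3, 3, 6, 7, 13, 16, 17, 25]
Append remaining from right: [30, 37]. Merged: [2, 3, 3, 6, 7, 13, 16, 17, 25, 30, 37]

Final merged array: [2, 3, 3, 6, 7, 13, 16, 17, 25, 30, 37]
Total comparisons: 9

The merged array is [2, 3, 3, 6, 7, 13, 16, 17, 25, 30, 37], requiring 9 comparisons. The merge step runs in O(n) time where n is the total number of elements.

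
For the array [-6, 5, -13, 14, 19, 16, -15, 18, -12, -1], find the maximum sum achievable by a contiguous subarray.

Using Kadane's algorithm on [-6, 5, -13, 14, 19, 16, -15, 18, -12, -1]:

Scanning through the array:
Position 1 (value 5): max_ending_here = 5, max_so_far = 5
Position 2 (value -13): max_ending_here = -8, max_so_far = 5
Position 3 (value 14): max_ending_here = 14, max_so_far = 14
Position 4 (value 19): max_ending_here = 33, max_so_far = 33
Position 5 (value 16): max_ending_here = 49, max_so_far = 49
Position 6 (value -15): max_ending_here = 34, max_so_far = 49
Position 7 (value 18): max_ending_here = 52, max_so_far = 52
Position 8 (value -12): max_ending_here = 40, max_so_far = 52
Position 9 (value -1): max_ending_here = 39, max_so_far = 52

Maximum subarray: [14, 19, 16, -15, 18]
Maximum sum: 52

The maximum subarray is [14, 19, 16, -15, 18] with sum 52. This subarray runs from index 3 to index 7.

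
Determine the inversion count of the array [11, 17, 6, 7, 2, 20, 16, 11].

Finding inversions in [11, 17, 6, 7, 2, 20, 16, 11]:

(0, 2): arr[0]=11 > arr[2]=6
(0, 3): arr[0]=11 > arr[3]=7
(0, 4): arr[0]=11 > arr[4]=2
(1, 2): arr[1]=17 > arr[2]=6
(1, 3): arr[1]=17 > arr[3]=7
(1, 4): arr[1]=17 > arr[4]=2
(1, 6): arr[1]=17 > arr[6]=16
(1, 7): arr[1]=17 > arr[7]=11
(2, 4): arr[2]=6 > arr[4]=2
(3, 4): arr[3]=7 > arr[4]=2
(5, 6): arr[5]=20 > arr[6]=16
(5, 7): arr[5]=20 > arr[7]=11
(6, 7): arr[6]=16 > arr[7]=11

Total inversions: 13

The array has 13 inversion(s): (0,2), (0,3), (0,4), (1,2), (1,3), (1,4), (1,6), (1,7), (2,4), (3,4), (5,6), (5,7), (6,7). Each pair (i,j) satisfies i < j and arr[i] > arr[j].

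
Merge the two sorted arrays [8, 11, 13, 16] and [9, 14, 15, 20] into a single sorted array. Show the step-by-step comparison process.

Merging process:

Compare 8 vs 9: take 8 from left. Merged: [8]
Compare 11 vs 9: take 9 from right. Merged: [8, 9]
Compare 11 vs 14: take 11 from left. Merged: [8, 9, 11]
Compare 13 vs 14: take 13 from left. Merged: [8, 9, 11, 13]
Compare 16 vs 14: take 14 from right. Merged: [8, 9, 11, 13, 14]
Compare 16 vs 15: take 15 from right. Merged: [8, 9, 11, 13, 14, 15]
Compare 16 vs 20: take 16 from left. Merged: [8, 9, 11, 13, 14, 15, 16]
Append remaining from right: [20]. Merged: [8, 9, 11, 13, 14, 15, 16, 20]

Final merged array: [8, 9, 11, 13, 14, 15, 16, 20]
Total comparisons: 7

The merged array is [8, 9, 11, 13, 14, 15, 16, 20], requiring 7 comparisons. The merge step runs in O(n) time where n is the total number of elements.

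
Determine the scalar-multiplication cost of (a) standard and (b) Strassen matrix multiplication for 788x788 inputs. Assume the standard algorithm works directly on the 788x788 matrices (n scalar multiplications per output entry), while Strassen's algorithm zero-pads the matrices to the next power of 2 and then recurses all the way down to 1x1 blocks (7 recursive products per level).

Matrix multiplication for 788x788 matrices:

Strassen's algorithm requires power-of-2 dimensions. Pad 788x788 to 1024x1024 (next power of 2).

Standard algorithm: 788^3 = 489303872 multiplications
Strassen's algorithm: 7^(log2(1024)) = 7^10 = 282475249 multiplications
Savings: 489303872 - 282475249 = 206828623 multiplications

Standard: 489303872 multiplications (788^3). Strassen: 282475249 multiplications (7^10, after padding to 1024x1024). Strassen reduces 8 recursive multiplications to 7 at each level.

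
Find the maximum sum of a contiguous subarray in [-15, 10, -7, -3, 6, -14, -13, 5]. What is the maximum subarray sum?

Using Kadane's algorithm on [-15, 10, -7, -3, 6, -14, -13, 5]:

Scanning through the array:
Position 1 (value 10): max_ending_here = 10, max_so_far = 10
Position 2 (value -7): max_ending_here = 3, max_so_far = 10
Position 3 (value -3): max_ending_here = 0, max_so_far = 10
Position 4 (value 6): max_ending_here = 6, max_so_far = 10
Position 5 (value -14): max_ending_here = -8, max_so_far = 10
Position 6 (value -13): max_ending_here = -13, max_so_far = 10
Position 7 (value 5): max_ending_here = 5, max_so_far = 10

Maximum subarray: [10]
Maximum sum: 10

The maximum subarray is [10] with sum 10. This subarray runs from index 1 to index 1.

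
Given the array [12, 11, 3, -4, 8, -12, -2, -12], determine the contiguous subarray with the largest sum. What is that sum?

Using Kadane's algorithm on [12, 11, 3, -4, 8, -12, -2, -12]:

Scanning through the array:
Position 1 (value 11): max_ending_here = 23, max_so_far = 23
Position 2 (value 3): max_ending_here = 26, max_so_far = 26
Position 3 (value -4): max_ending_here = 22, max_so_far = 26
Position 4 (value 8): max_ending_here = 30, max_so_far = 30
Position 5 (value -12): max_ending_here = 18, max_so_far = 30
Position 6 (value -2): max_ending_here = 16, max_so_far = 30
Position 7 (value -12): max_ending_here = 4, max_so_far = 30

Maximum subarray: [12, 11, 3, -4, 8]
Maximum sum: 30

The maximum subarray is [12, 11, 3, -4, 8] with sum 30. This subarray runs from index 0 to index 4.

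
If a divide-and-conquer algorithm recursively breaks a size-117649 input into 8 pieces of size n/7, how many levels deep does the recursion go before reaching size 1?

For divide and conquer with division factor 7:

Problem sizes at each level:
Level 0: 117649
Level 1: 16807
Level 2: 2401
Level 3: 343
Level 4: 49
Level 5: 7
Level 6: 1

The root is level 0 and the size-1 base case is level 6 (the tree spans levels 0 through 6, i.e. 7 levels counting the root), so the depth is the number of divisions: log_7(117649) = 6

The recursion tree depth is log_7(117649) = 6. At each level, the problem size is divided by 7, so it takes 6 divisions to reduce to a base case of size 1. The algorithm makes 8 recursive calls at each level.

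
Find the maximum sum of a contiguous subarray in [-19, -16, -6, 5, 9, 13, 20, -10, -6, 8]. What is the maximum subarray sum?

Using Kadane's algorithm on [-19, -16, -6, 5, 9, 13, 20, -10, -6, 8]:

Scanning through the array:
Position 1 (value -16): max_ending_here = -16, max_so_far = -16
Position 2 (value -6): max_ending_here = -6, max_so_far = -6
Position 3 (value 5): max_ending_here = 5, max_so_far = 5
Position 4 (value 9): max_ending_here = 14, max_so_far = 14
Position 5 (value 13): max_ending_here = 27, max_so_far = 27
Position 6 (value 20): max_ending_here = 47, max_so_far = 47
Position 7 (value -10): max_ending_here = 37, max_so_far = 47
Position 8 (value -6): max_ending_here = 31, max_so_far = 47
Position 9 (value 8): max_ending_here = 39, max_so_far = 47

Maximum subarray: [5, 9, 13, 20]
Maximum sum: 47

The maximum subarray is [5, 9, 13, 20] with sum 47. This subarray runs from index 3 to index 6.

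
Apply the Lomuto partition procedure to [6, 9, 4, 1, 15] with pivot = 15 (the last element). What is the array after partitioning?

Lomuto partition with pivot = 15:

Initial array: [6, 9, 4, 1, 15]

arr[0]=6 <= 15: swap with position 0, array becomes [6, 9, 4, 1, 15]
arr[1]=9 <= 15: swap with position 1, array becomes [6, 9, 4, 1, 15]
arr[2]=4 <= 15: swap with position 2, array becomes [6, 9, 4, 1, 15]
arr[3]=1 <= 15: swap with position 3, array becomes [6, 9, 4, 1, 15]

Place pivot at position 4: [6, 9, 4, 1, 15]
Pivot position: 4

After partitioning with pivot 15, the array becomes [6, 9, 4, 1, 15]. The pivot is placed at index 4. All elements to the left of the pivot are <= 15, and all elements to the right are > 15.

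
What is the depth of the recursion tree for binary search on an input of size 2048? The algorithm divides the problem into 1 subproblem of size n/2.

For divide and conquer with division factor 2:

Problem sizes at each level:
Level 0: 2048
Level 1: 1024
Level 2: 512
Level 3: 256
Level 4: 128
Level 5: 64
Level 6: 32
Level 7: 16
Level 8: 8
Level 9: 4
Level 10: 2
Level 11: 1

The root is level 0 and the size-1 base case is level 11 (the tree spans levels 0 through 11, i.e. 12 levels counting the root), so the depth is the number of divisions: log_2(2048) = 11

The recursion tree depth is log_2(2048) = 11. At each level, the problem size is divided by 2, so it takes 11 divisions to reduce to a base case of size 1. The algorithm makes 1 recursive call at each level.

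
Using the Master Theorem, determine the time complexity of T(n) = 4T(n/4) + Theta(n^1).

Master Theorem for T(n) = 4T(n/4) + O(n^1):

a = 4, b = 4, c = 1
log_b(a) = log_4(4) = 1.0000

Case 2: c = 1 = log_4(4) = 1.0000
T(n) = O(n^1 log n) = O(n log n)

For T(n) = 4T(n/4) + O(n^1): log_4(4) = 1.0000. This is Case 2 of the Master Theorem (c = log_b(a), equal work at all levels), giving O(n log n).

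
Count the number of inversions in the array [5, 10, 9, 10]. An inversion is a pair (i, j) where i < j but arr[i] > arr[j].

Finding inversions in [5, 10, 9, 10]:

(1, 2): arr[1]=10 > arr[2]=9

Total inversions: 1

The array has 1 inversion(s): (1,2). Each pair (i,j) satisfies i < j and arr[i] > arr[j].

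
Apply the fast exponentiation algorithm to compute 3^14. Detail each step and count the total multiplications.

Computing 3^14 by squaring (build up from 3^1; each line after the first costs one multiplication):

3^1 = 3
3^2 = (3^1)^2 = 3^2 = 9
3^3 = 3 * 3^2 = 3 * 9 = 27
3^6 = (3^3)^2 = 27^2 = 729
3^7 = 3 * 3^6 = 3 * 729 = 2187
3^14 = (3^7)^2 = 2187^2 = 4782969

Result: 4782969
Multiplications needed: 5 (5 lines after 3^1)

3^14 = 4782969. Using exponentiation by squaring, this requires 5 multiplications. The key idea: if the exponent is even, square the half-power; if odd, multiply by the base once.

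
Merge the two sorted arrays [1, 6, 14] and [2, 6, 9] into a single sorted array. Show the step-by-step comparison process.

Merging process:

Compare 1 vs 2: take 1 from left. Merged: [1]
Compare 6 vs 2: take 2 from right. Merged: [1, 2]
Compare 6 vs 6: take 6 from left. Merged: [1, 2, 6]
Compare 14 vs 6: take 6 from right. Merged: [1, 2, 6, 6]
Compare 14 vs 9: take 9 from right. Merged: [1, 2, 6, 6, 9]
Append remaining from left: [14]. Merged: [1, 2, 6, 6, 9, 14]

Final merged array: [1, 2, 6, 6, 9, 14]
Total comparisons: 5

The merged array is [1, 2, 6, 6, 9, 14], requiring 5 comparisons. The merge step runs in O(n) time where n is the total number of elements.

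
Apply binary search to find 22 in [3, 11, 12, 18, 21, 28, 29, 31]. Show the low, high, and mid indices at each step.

Binary search for 22 in [3, 11, 12, 18, 21, 28, 29, 31]:

lo=0, hi=7, mid=3, arr[mid]=18 -> 18 < 22, search right half
lo=4, hi=7, mid=5, arr[mid]=28 -> 28 > 22, search left half
lo=4, hi=4, mid=4, arr[mid]=21 -> 21 < 22, search right half
lo=5 > hi=4, target 22 not found

Binary search determines that 22 is not in the array after 3 comparisons. The search space was exhausted without finding the target.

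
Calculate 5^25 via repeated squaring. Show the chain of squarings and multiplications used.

Computing 5^25 by squaring (build up from 5^1; each line after the first costs one multiplication):

5^1 = 5
5^2 = (5^1)^2 = 5^2 = 25
5^3 = 5 * 5^2 = 5 * 25 = 125
5^6 = (5^3)^2 = 125^2 = 15625
5^12 = (5^6)^2 = 15625^2 = 244140625
5^24 = (5^12)^2 = 244140625^2 = 59604644775390625
5^25 = 5 * 5^24 = 5 * 59604644775390625 = 298023223876953125

Result: 298023223876953125
Multiplications needed: 6 (6 lines after 5^1)

5^25 = 298023223876953125. Using exponentiation by squaring, this requires 6 multiplications. The key idea: if the exponent is even, square the half-power; if odd, multiply by the base once.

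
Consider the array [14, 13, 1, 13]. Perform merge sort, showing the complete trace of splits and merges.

Merge sort trace:

Split: [14, 13, 1, 13] -> [14, 13] and [1, 13]
  Split: [14, 13] -> [14] and [13]
  Merge: [14] + [13] -> [13, 14]
  Split: [1, 13] -> [1] and [13]
  Merge: [1] + [13] -> [1, 13]
Merge: [13, 14] + [1, 13] -> [1, 13, 13, 14]

Final sorted array: [1, 13, 13, 14]

The merge sort proceeds by recursively splitting the array and merging sorted halves.
After all merges, the sorted array is [1, 13, 13, 14].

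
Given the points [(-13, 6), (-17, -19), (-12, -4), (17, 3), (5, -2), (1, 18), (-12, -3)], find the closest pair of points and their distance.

Computing all pairwise distances among 7 points:

d((-13, 6), (-17, -19)) = 25.318
d((-13, 6), (-12, -4)) = 10.0499
d((-13, 6), (17, 3)) = 30.1496
d((-13, 6), (5, -2)) = 19.6977
d((-13, 6), (1, 18)) = 18.4391
d((-13, 6), (-12, -3)) = 9.0554
d((-17, -19), (-12, -4)) = 15.8114
d((-17, -19), (17, 3)) = 40.4969
d((-17, -19), (5, -2)) = 27.8029
d((-17, -19), (1, 18)) = 41.1461
d((-17, -19), (-12, -3)) = 16.7631
d((-12, -4), (17, 3)) = 29.8329
d((-12, -4), (5, -2)) = 17.1172
d((-12, -4), (1, 18)) = 25.5539
d((-12, -4), (-12, -3)) = 1.0 <-- minimum
d((17, 3), (5, -2)) = 13.0
d((17, 3), (1, 18)) = 21.9317
d((17, 3), (-12, -3)) = 29.6142
d((5, -2), (1, 18)) = 20.3961
d((5, -2), (-12, -3)) = 17.0294
d((1, 18), (-12, -3)) = 24.6982

Closest pair: (-12, -4) and (-12, -3) with distance 1.0

The closest pair is (-12, -4) and (-12, -3) with Euclidean distance 1.0. For 7 points, brute-force pairwise comparison is shown above. For large n, the divide-and-conquer algorithm (sort by x, recurse on halves, check the dividing strip) achieves O(n log n).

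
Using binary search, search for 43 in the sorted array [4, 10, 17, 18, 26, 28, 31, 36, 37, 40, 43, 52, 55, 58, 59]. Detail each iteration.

Binary search for 43 in [4, 10, 17, 18, 26, 28, 31, 36, 37, 40, 43, 52, 55, 58, 59]:

lo=0, hi=14, mid=7, arr[mid]=36 -> 36 < 43, search right half
lo=8, hi=14, mid=11, arr[mid]=52 -> 52 > 43, search left half
lo=8, hi=10, mid=9, arr[mid]=40 -> 40 < 43, search right half
lo=10, hi=10, mid=10, arr[mid]=43 -> Found target at index 10!

Binary search finds 43 at index 10 after 4 comparisons. The search repeatedly halves the search space by comparing with the middle element.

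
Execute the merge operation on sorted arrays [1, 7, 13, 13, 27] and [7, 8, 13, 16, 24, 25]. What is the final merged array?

Merging process:

Compare 1 vs 7: take 1 from left. Merged: [1]
Compare 7 vs 7: take 7 from left. Merged: [1, 7]
Compare 13 vs 7: take 7 from right. Merged: [1, 7, 7]
Compare 13 vs 8: take 8 from right. Merged: [1, 7, 7, 8]
Compare 13 vs 13: take 13 from left. Merged: [1, 7, 7, 8, 13]
Compare 13 vs 13: take 13 from left. Merged: [1, 7, 7, 8, 13, 13]
Compare 27 vs 13: take 13 from right. Merged: [1, 7, 7, 8, 13, 13, 13]
Compare 27 vs 16: take 16 from right. Merged: [1, 7, 7, 8, 13, 13, 13, 16]
Compare 27 vs 24: take 24 from right. Merged: [1, 7, 7, 8, 13, 13, 13, 16, 24]
Compare 27 vs 25: take 25 from right. Merged: [1, 7, 7, 8, 13, 13, 13, 16, 24, 25]
Append remaining from left: [27]. Merged: [1, 7, 7, 8, 13, 13, 13, 16, 24, 25, 27]

Final merged array: [1, 7, 7, 8, 13, 13, 13, 16, 24, 25, 27]
Total comparisons: 10

The merged array is [1, 7, 7, 8, 13, 13, 13, 16, 24, 25, 27], requiring 10 comparisons. The merge step runs in O(n) time where n is the total number of elements.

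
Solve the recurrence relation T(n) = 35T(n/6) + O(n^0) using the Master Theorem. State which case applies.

Master Theorem for T(n) = 35T(n/6) + O(n^0):

a = 35, b = 6, c = 0
log_b(a) = log_6(35) = 1.9843

Case 1: c = 0 < log_6(35) = 1.9843
T(n) = O(n^(log_6 35))

For T(n) = 35T(n/6) + O(n^0): log_6(35) = 1.9843. This is Case 1 of the Master Theorem (c < log_b(a), work dominated by leaves), giving O(n^(log_6 35)).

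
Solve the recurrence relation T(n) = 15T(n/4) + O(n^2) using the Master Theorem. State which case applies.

Master Theorem for T(n) = 15T(n/4) + O(n^2):

a = 15, b = 4, c = 2
log_b(a) = log_4(15) = 1.9534

Case 3: c = 2 > log_4(15) = 1.9534
T(n) = O(n^2) = O(n^2)

For T(n) = 15T(n/4) + O(n^2): log_4(15) = 1.9534. This is Case 3 of the Master Theorem (c > log_b(a), work dominated by root), giving O(n^2).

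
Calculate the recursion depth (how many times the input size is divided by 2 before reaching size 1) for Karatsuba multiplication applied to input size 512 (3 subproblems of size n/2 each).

For divide and conquer with division factor 2:

Problem sizes at each level:
Level 0: 512
Level 1: 256
Level 2: 128
Level 3: 64
Level 4: 32
Level 5: 16
Level 6: 8
Level 7: 4
Level 8: 2
Level 9: 1

The root is level 0 and the size-1 base case is level 9 (the tree spans levels 0 through 9, i.e. 10 levels counting the root), so the depth is the number of divisions: log_2(512) = 9

The recursion tree depth is log_2(512) = 9. At each level, the problem size is divided by 2, so it takes 9 divisions to reduce to a base case of size 1. The algorithm makes 3 recursive calls at each level.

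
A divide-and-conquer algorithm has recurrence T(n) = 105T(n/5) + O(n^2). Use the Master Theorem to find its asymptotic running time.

Master Theorem for T(n) = 105T(n/5) + O(n^2):

a = 105, b = 5, c = 2
log_b(a) = log_5(105) = 2.8917

Case 1: c = 2 < log_5(105) = 2.8917
T(n) = O(n^(log_5 105))

For T(n) = 105T(n/5) + O(n^2): log_5(105) = 2.8917. This is Case 1 of the Master Theorem (c < log_b(a), work dominated by leaves), giving O(n^(log_5 105)).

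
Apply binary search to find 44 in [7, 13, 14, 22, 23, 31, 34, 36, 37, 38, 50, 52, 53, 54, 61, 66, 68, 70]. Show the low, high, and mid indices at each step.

Binary search for 44 in [7, 13, 14, 22, 23, 31, 34, 36, 37, 38, 50, 52, 53, 54, 61, 66, 68, 70]:

lo=0, hi=17, mid=8, arr[mid]=37 -> 37 < 44, search right half
lo=9, hi=17, mid=13, arr[mid]=54 -> 54 > 44, search left half
lo=9, hi=12, mid=10, arr[mid]=50 -> 50 > 44, search left half
lo=9, hi=9, mid=9, arr[mid]=38 -> 38 < 44, search right half
lo=10 > hi=9, target 44 not found

Binary search determines that 44 is not in the array after 4 comparisons. The search space was exhausted without finding the target.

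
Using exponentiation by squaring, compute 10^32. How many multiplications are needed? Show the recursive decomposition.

Computing 10^32 by squaring (build up from 10^1; each line after the first costs one multiplication):

10^1 = 10
10^2 = (10^1)^2 = 10^2 = 100
10^4 = (10^2)^2 = 100^2 = 10000
10^8 = (10^4)^2 = 10000^2 = 100000000
10^16 = (10^8)^2 = 100000000^2 = 10000000000000000
10^32 = (10^16)^2 = 10000000000000000^2 = 100000000000000000000000000000000

Result: 100000000000000000000000000000000
Multiplications needed: 5 (5 lines after 10^1)

10^32 = 100000000000000000000000000000000. Using exponentiation by squaring, this requires 5 multiplications. The key idea: if the exponent is even, square the half-power; if odd, multiply by the base once.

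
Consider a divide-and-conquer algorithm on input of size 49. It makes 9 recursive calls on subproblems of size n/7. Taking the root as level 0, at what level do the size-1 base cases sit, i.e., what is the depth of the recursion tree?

For divide and conquer with division factor 7:

Problem sizes at each level:
Level 0: 49
Level 1: 7
Level 2: 1

The root is level 0 and the size-1 base case is level 2 (the tree spans levels 0 through 2, i.e. 3 levels counting the root), so the depth is the number of divisions: log_7(49) = 2

The recursion tree depth is log_7(49) = 2. At each level, the problem size is divided by 7, so it takes 2 divisions to reduce to a base case of size 1. The algorithm makes 9 recursive calls at each level.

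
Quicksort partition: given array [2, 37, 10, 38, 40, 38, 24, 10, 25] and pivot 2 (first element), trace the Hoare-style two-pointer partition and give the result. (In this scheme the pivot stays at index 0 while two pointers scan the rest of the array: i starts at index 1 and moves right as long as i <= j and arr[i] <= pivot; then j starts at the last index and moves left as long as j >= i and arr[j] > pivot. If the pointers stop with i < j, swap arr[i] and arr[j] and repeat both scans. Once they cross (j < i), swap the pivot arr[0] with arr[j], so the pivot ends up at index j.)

Hoare-style two-pointer partition with pivot = 2:

Initial array: [2, 37, 10, 38, 40, 38, 24, 10, 25]

Pointers start at i = 1, j = 8.
i ends at 1, j ends at 0: the pointers have crossed (j < i), so scanning stops.

j = 0, so swapping arr[0] with arr[j] leaves the pivot at position 0: [2, 37, 10, 38, 40, 38, 24, 10, 25]
Pivot position: 0

After partitioning with pivot 2, the array becomes [2, 37, 10, 38, 40, 38, 24, 10, 25]. The pivot is placed at index 0. All elements to the left of the pivot are <= 2, and all elements to the right are > 2.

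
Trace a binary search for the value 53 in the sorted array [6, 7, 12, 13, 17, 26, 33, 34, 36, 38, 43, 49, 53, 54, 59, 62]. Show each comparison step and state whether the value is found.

Binary search for 53 in [6, 7, 12, 13, 17, 26, 33, 34, 36, 38, 43, 49, 53, 54, 59, 62]:

lo=0, hi=15, mid=7, arr[mid]=34 -> 34 < 53, search right half
lo=8, hi=15, mid=11, arr[mid]=49 -> 49 < 53, search right half
lo=12, hi=15, mid=13, arr[mid]=54 -> 54 > 53, search left half
lo=12, hi=12, mid=12, arr[mid]=53 -> Found target at index 12!

Binary search finds 53 at index 12 after 4 comparisons. The search repeatedly halves the search space by comparing with the middle element.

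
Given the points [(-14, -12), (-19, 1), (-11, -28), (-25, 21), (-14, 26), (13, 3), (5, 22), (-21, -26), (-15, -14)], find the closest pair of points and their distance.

Computing all pairwise distances among 9 points:

d((-14, -12), (-19, 1)) = 13.9284
d((-14, -12), (-11, -28)) = 16.2788
d((-14, -12), (-25, 21)) = 34.7851
d((-14, -12), (-14, 26)) = 38.0
d((-14, -12), (13, 3)) = 30.8869
d((-14, -12), (5, 22)) = 38.9487
d((-14, -12), (-21, -26)) = 15.6525
d((-14, -12), (-15, -14)) = 2.2361 <-- minimum
d((-19, 1), (-11, -28)) = 30.0832
d((-19, 1), (-25, 21)) = 20.8806
d((-19, 1), (-14, 26)) = 25.4951
d((-19, 1), (13, 3)) = 32.0624
d((-19, 1), (5, 22)) = 31.8904
d((-19, 1), (-21, -26)) = 27.074
d((-19, 1), (-15, -14)) = 15.5242
d((-11, -28), (-25, 21)) = 50.9608
d((-11, -28), (-14, 26)) = 54.0833
d((-11, -28), (13, 3)) = 39.2046
d((-11, -28), (5, 22)) = 52.4976
d((-11, -28), (-21, -26)) = 10.198
d((-11, -28), (-15, -14)) = 14.5602
d((-25, 21), (-14, 26)) = 12.083
d((-25, 21), (13, 3)) = 42.0476
d((-25, 21), (5, 22)) = 30.0167
d((-25, 21), (-21, -26)) = 47.1699
d((-25, 21), (-15, -14)) = 36.4005
d((-14, 26), (13, 3)) = 35.4683
d((-14, 26), (5, 22)) = 19.4165
d((-14, 26), (-21, -26)) = 52.469
d((-14, 26), (-15, -14)) = 40.0125
d((13, 3), (5, 22)) = 20.6155
d((13, 3), (-21, -26)) = 44.6878
d((13, 3), (-15, -14)) = 32.7567
d((5, 22), (-21, -26)) = 54.5894
d((5, 22), (-15, -14)) = 41.1825
d((-21, -26), (-15, -14)) = 13.4164

Closest pair: (-14, -12) and (-15, -14) with distance 2.2361

The closest pair is (-14, -12) and (-15, -14) with Euclidean distance 2.2361. For 9 points, brute-force pairwise comparison is shown above. For large n, the divide-and-conquer algorithm (sort by x, recurse on halves, check the dividing strip) achieves O(n log n).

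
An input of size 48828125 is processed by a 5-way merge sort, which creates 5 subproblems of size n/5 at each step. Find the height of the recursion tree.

For divide and conquer with division factor 5:

Problem sizes at each level:
Level 0: 48828125
Level 1: 9765625
Level 2: 1953125
Level 3: 390625
Level 4: 78125
Level 5: 15625
Level 6: 3125
Level 7: 625
Level 8: 125
Level 9: 25
Level 10: 5
Level 11: 1

The root is level 0 and the size-1 base case is level 11 (the tree spans levels 0 through 11, i.e. 12 levels counting the root), so the depth is the number of divisions: log_5(48828125) = 11

The recursion tree depth is log_5(48828125) = 11. At each level, the problem size is divided by 5, so it takes 11 divisions to reduce to a base case of size 1. The algorithm makes 5 recursive calls at each level.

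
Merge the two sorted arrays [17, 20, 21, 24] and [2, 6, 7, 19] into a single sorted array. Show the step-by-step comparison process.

Merging process:

Compare 17 vs 2: take 2 from right. Merged: [2]
Compare 17 vs 6: take 6 from right. Merged: [2, 6]
Compare 17 vs 7: take 7 from right. Merged: [2, 6, 7]
Compare 17 vs 19: take 17 from left. Merged: [2, 6, 7, 17]
Compare 20 vs 19: take 19 from right. Merged: [2, 6, 7, 17, 19]
Append remaining from left: [20, 21, 24]. Merged: [2, 6, 7, 17, 19, 20, 21, 24]

Final merged array: [2, 6, 7, 17, 19, 20, 21, 24]
Total comparisons: 5

The merged array is [2, 6, 7, 17, 19, 20, 21, 24], requiring 5 comparisons. The merge step runs in O(n) time where n is the total number of elements.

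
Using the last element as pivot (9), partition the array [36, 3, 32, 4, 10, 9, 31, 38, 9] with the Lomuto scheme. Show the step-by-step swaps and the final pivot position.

Lomuto partition with pivot = 9:

Initial array: [36, 3, 32, 4, 10, 9, 31, 38, 9]

arr[0]=36 > 9: no swap
arr[1]=3 <= 9: swap with position 0, array becomes [3, 36, 32, 4, 10, 9, 31, 38, 9]
arr[2]=32 > 9: no swap
arr[3]=4 <= 9: swap with position 1, array becomes [3, 4, 32, 36, 10, 9, 31, 38, 9]
arr[4]=10 > 9: no swap
arr[5]=9 <= 9: swap with position 2, array becomes [3, 4, 9, 36, 10, 32, 31, 38, 9]
arr[6]=31 > 9: no swap
arr[7]=38 > 9: no swap

Place pivot at position 3: [3, 4, 9, 9, 10, 32, 31, 38, 36]
Pivot position: 3

After partitioning with pivot 9, the array becomes [3, 4, 9, 9, 10, 32, 31, 38, 36]. The pivot is placed at index 3. All elements to the left of the pivot are <= 9, and all elements to the right are > 9.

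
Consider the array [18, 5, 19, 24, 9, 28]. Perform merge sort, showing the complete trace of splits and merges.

Merge sort trace:

Split: [18, 5, 19, 24, 9, 28] -> [18, 5, 19] and [24, 9, 28]
  Split: [18, 5, 19] -> [18] and [5, 19]
    Split: [5, 19] -> [5] and [19]
    Merge: [5] + [19] -> [5, 19]
  Merge: [18] + [5, 19] -> [5, 18, 19]
  Split: [24, 9, 28] -> [24] and [9, 28]
    Split: [9, 28] -> [9] and [28]
    Merge: [9] + [28] -> [9, 28]
  Merge: [24] + [9, 28] -> [9, 24, 28]
Merge: [5, 18, 19] + [9, 24, 28] -> [5, 9, 18, 19, 24, 28]

Final sorted array: [5, 9, 18, 19, 24, 28]

The merge sort proceeds by recursively splitting the array and merging sorted halves.
After all merges, the sorted array is [5, 9, 18, 19, 24, 28].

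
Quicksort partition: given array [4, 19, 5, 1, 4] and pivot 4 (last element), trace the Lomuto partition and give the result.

Lomuto partition with pivot = 4:

Initial array: [4, 19, 5, 1, 4]

arr[0]=4 <= 4: swap with position 0, array becomes [4, 19, 5, 1, 4]
arr[1]=19 > 4: no swap
arr[2]=5 > 4: no swap
arr[3]=1 <= 4: swap with position 1, array becomes [4, 1, 5, 19, 4]

Place pivot at position 2: [4, 1, 4, 19, 5]
Pivot position: 2

After partitioning with pivot 4, the array becomes [4, 1, 4, 19, 5]. The pivot is placed at index 2. All elements to the left of the pivot are <= 4, and all elements to the right are > 4.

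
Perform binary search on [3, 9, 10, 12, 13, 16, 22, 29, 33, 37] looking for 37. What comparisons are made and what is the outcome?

Binary search for 37 in [3, 9, 10, 12, 13, 16, 22, 29, 33, 37]:

lo=0, hi=9, mid=4, arr[mid]=13 -> 13 < 37, search right half
lo=5, hi=9, mid=7, arr[mid]=29 -> 29 < 37, search right half
lo=8, hi=9, mid=8, arr[mid]=33 -> 33 < 37, search right half
lo=9, hi=9, mid=9, arr[mid]=37 -> Found target at index 9!

Binary search finds 37 at index 9 after 4 comparisons. The search repeatedly halves the search space by comparing with the middle element.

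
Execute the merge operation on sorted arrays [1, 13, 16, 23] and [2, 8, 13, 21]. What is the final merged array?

Merging process:

Compare 1 vs 2: take 1 from left. Merged: [1]
Compare 13 vs 2: take 2 from right. Merged: [1, 2]
Compare 13 vs 8: take 8 from right. Merged: [1, 2, 8]
Compare 13 vs 13: take 13 from left. Merged: [1, 2, 8, 13]
Compare 16 vs 13: take 13 from right. Merged: [1, 2, 8, 13, 13]
Compare 16 vs 21: take 16 from left. Merged: [1, 2, 8, 13, 13, 16]
Compare 23 vs 21: take 21 from right. Merged: [1, 2, 8, 13, 13, 16, 21]
Append remaining from left: [23]. Merged: [1, 2, 8, 13, 13, 16, 21, 23]

Final merged array: [1, 2, 8, 13, 13, 16, 21, 23]
Total comparisons: 7

The merged array is [1, 2, 8, 13, 13, 16, 21, 23], requiring 7 comparisons. The merge step runs in O(n) time where n is the total number of elements.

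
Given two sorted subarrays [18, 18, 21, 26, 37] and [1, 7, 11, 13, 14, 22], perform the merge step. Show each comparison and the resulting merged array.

Merging process:

Compare 18 vs 1: take 1 from right. Merged: [1]
Compare 18 vs 7: take 7 from right. Merged: [1, 7]
Compare 18 vs 11: take 11 from right. Merged: [1, 7, 11]
Compare 18 vs 13: take 13 from right. Merged: [1, 7, 11, 13]
Compare 18 vs 14: take 14 from right. Merged: [1, 7, 11, 13, 14]
Compare 18 vs 22: take 18 from left. Merged: [1, 7, 11, 13, 14, 18]
Compare 18 vs 22: take 18 from left. Merged: [1, 7, 11, 13, 14, 18, 18]
Compare 21 vs 22: take 21 from left. Merged: [1, 7, 11, 13, 14, 18, 18, 21]
Compare 26 vs 22: take 22 from right. Merged: [1, 7, 11, 13, 14, 18, 18, 21, 22]
Append remaining from left: [26, 37]. Merged: [1, 7, 11, 13, 14, 18, 18, 21, 22, 26, 37]

Final merged array: [1, 7, 11, 13, 14, 18, 18, 21, 22, 26, 37]
Total comparisons: 9

The merged array is [1, 7, 11, 13, 14, 18, 18, 21, 22, 26, 37], requiring 9 comparisons. The merge step runs in O(n) time where n is the total number of elements.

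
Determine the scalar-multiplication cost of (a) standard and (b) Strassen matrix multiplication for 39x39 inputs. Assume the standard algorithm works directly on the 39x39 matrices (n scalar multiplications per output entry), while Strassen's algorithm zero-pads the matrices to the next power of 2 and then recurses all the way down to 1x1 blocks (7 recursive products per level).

Matrix multiplication for 39x39 matrices:

Strassen's algorithm requires power-of-2 dimensions. Pad 39x39 to 64x64 (next power of 2).

Standard algorithm: 39^3 = 59319 multiplications
Strassen's algorithm: 7^(log2(64)) = 7^6 = 117649 multiplications
Difference: 59319 - 117649 = -58330 (Strassen uses MORE here due to padding overhead — for small or just-over-power-of-2 n, padding can outweigh the per-level savings)

Standard: 59319 multiplications (39^3). Strassen: 117649 multiplications (7^6, after padding to 64x64). Strassen reduces 8 recursive multiplications to 7 at each level.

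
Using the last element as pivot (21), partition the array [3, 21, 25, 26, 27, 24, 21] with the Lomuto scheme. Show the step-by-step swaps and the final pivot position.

Lomuto partition with pivot = 21:

Initial array: [3, 21, 25, 26, 27, 24, 21]

arr[0]=3 <= 21: swap with position 0, array becomes [3, 21, 25, 26, 27, 24, 21]
arr[1]=21 <= 21: swap with position 1, array becomes [3, 21, 25, 26, 27, 24, 21]
arr[2]=25 > 21: no swap
arr[3]=26 > 21: no swap
arr[4]=27 > 21: no swap
arr[5]=24 > 21: no swap

Place pivot at position 2: [3, 21, 21, 26, 27, 24, 25]
Pivot position: 2

After partitioning with pivot 21, the array becomes [3, 21, 21, 26, 27, 24, 25]. The pivot is placed at index 2. All elements to the left of the pivot are <= 21, and all elements to the right are > 21.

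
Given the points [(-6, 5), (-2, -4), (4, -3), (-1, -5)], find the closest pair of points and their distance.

Computing all pairwise distances among 4 points:

d((-6, 5), (-2, -4)) = 9.8489
d((-6, 5), (4, -3)) = 12.8062
d((-6, 5), (-1, -5)) = 11.1803
d((-2, -4), (4, -3)) = 6.0828
d((-2, -4), (-1, -5)) = 1.4142 <-- minimum
d((4, -3), (-1, -5)) = 5.3852

Closest pair: (-2, -4) and (-1, -5) with distance 1.4142

The closest pair is (-2, -4) and (-1, -5) with Euclidean distance 1.4142. For 4 points, brute-force pairwise comparison is shown above. For large n, the divide-and-conquer algorithm (sort by x, recurse on halves, check the dividing strip) achieves O(n log n).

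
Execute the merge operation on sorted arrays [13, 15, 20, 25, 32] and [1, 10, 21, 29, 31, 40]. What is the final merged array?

Merging process:

Compare 13 vs 1: take 1 from right. Merged: [1]
Compare 13 vs 10: take 10 from right. Merged: [1, 10]
Compare 13 vs 21: take 13 from left. Merged: [1, 10, 13]
Compare 15 vs 21: take 15 from left. Merged: [1, 10, 13, 15]
Compare 20 vs 21: take 20 from left. Merged: [1, 10, 13, 15, 20]
Compare 25 vs 21: take 21 from right. Merged: [1, 10, 13, 15, 20, 21]
Compare 25 vs 29: take 25 from left. Merged: [1, 10, 13, 15, 20, 21, 25]
Compare 32 vs 29: take 29 from right. Merged: [1, 10, 13, 15, 20, 21, 25, 29]
Compare 32 vs 31: take 31 from right. Merged: [1, 10, 13, 15, 20, 21, 25, 29, 31]
Compare 32 vs 40: take 32 from left. Merged: [1, 10, 13, 15, 20, 21, 25, 29, 31, 32]
Append remaining from right: [40]. Merged: [1, 10, 13, 15, 20, 21, 25, 29, 31, 32, 40]

Final merged array: [1, 10, 13, 15, 20, 21, 25, 29, 31, 32, 40]
Total comparisons: 10

The merged array is [1, 10, 13, 15, 20, 21, 25, 29, 31, 32, 40], requiring 10 comparisons. The merge step runs in O(n) time where n is the total number of elements.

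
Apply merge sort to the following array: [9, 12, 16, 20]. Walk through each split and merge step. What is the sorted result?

Merge sort trace:

Split: [9, 12, 16, 20] -> [9, 12] and [16, 20]
  Split: [9, 12] -> [9] and [12]
  Merge: [9] + [12] -> [9, 12]
  Split: [16, 20] -> [16] and [20]
  Merge: [16] + [20] -> [16, 20]
Merge: [9, 12] + [16, 20] -> [9, 12, 16, 20]

Final sorted array: [9, 12, 16, 20]

The merge sort proceeds by recursively splitting the array and merging sorted halves.
After all merges, the sorted array is [9, 12, 16, 20].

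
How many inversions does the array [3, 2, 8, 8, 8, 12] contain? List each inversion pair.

Finding inversions in [3, 2, 8, 8, 8, 12]:

(0, 1): arr[0]=3 > arr[1]=2

Total inversions: 1

The array has 1 inversion(s): (0,1). Each pair (i,j) satisfies i < j and arr[i] > arr[j].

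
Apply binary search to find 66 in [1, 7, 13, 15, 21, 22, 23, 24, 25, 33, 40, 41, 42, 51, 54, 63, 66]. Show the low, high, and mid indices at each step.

Binary search for 66 in [1, 7, 13, 15, 21, 22, 23, 24, 25, 33, 40, 41, 42, 51, 54, 63, 66]:

lo=0, hi=16, mid=8, arr[mid]=25 -> 25 < 66, search right half
lo=9, hi=16, mid=12, arr[mid]=42 -> 42 < 66, search right half
lo=13, hi=16, mid=14, arr[mid]=54 -> 54 < 66, search right half
lo=15, hi=16, mid=15, arr[mid]=63 -> 63 < 66, search right half
lo=16, hi=16, mid=16, arr[mid]=66 -> Found target at index 16!

Binary search finds 66 at index 16 after 5 comparisons. The search repeatedly halves the search space by comparing with the middle element.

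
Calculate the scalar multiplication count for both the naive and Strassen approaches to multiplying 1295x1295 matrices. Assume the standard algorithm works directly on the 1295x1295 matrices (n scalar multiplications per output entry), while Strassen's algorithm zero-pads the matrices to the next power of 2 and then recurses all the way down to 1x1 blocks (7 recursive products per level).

Matrix multiplication for 1295x1295 matrices:

Strassen's algorithm requires power-of-2 dimensions. Pad 1295x1295 to 2048x2048 (next power of 2).

Standard algorithm: 1295^3 = 2171747375 multiplications
Strassen's algorithm: 7^(log2(2048)) = 7^11 = 1977326743 multiplications
Savings: 2171747375 - 1977326743 = 194420632 multiplications

Standard: 2171747375 multiplications (1295^3). Strassen: 1977326743 multiplications (7^11, after padding to 2048x2048). Strassen reduces 8 recursive multiplications to 7 at each level.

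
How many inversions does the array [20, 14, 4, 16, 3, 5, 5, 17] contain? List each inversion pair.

Finding inversions in [20, 14, 4, 16, 3, 5, 5, 17]:

(0, 1): arr[0]=20 > arr[1]=14
(0, 2): arr[0]=20 > arr[2]=4
(0, 3): arr[0]=20 > arr[3]=16
(0, 4): arr[0]=20 > arr[4]=3
(0, 5): arr[0]=20 > arr[5]=5
(0, 6): arr[0]=20 > arr[6]=5
(0, 7): arr[0]=20 > arr[7]=17
(1, 2): arr[1]=14 > arr[2]=4
(1, 4): arr[1]=14 > arr[4]=3
(1, 5): arr[1]=14 > arr[5]=5
(1, 6): arr[1]=14 > arr[6]=5
(2, 4): arr[2]=4 > arr[4]=3
(3, 4): arr[3]=16 > arr[4]=3
(3, 5): arr[3]=16 > arr[5]=5
(3, 6): arr[3]=16 > arr[6]=5

Total inversions: 15

The array has 15 inversion(s): (0,1), (0,2), (0,3), (0,4), (0,5), (0,6), (0,7), (1,2), (1,4), (1,5), (1,6), (2,4), (3,4), (3,5), (3,6). Each pair (i,j) satisfies i < j and arr[i] > arr[j].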